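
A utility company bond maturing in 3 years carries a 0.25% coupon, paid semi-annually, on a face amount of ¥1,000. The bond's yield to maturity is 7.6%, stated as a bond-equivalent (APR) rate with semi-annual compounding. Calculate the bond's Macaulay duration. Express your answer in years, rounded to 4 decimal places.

Periodic yield y = 0.038. Discount each cash flow and weight by its period:
  t   CF        PV=CF/(1+0.038)^t    t·PV
  1         1.25         1.2042         1.2042
  2         1.25         1.1602         2.3203
  3         1.25         1.1177         3.3530
  4         1.25         1.0768         4.3071
  5         1.25         1.0373         5.1867
  6     1,001.25       800.4946     4,802.9676
  Σ                    806.0908     4,819.3390
Price P = Σ PV = 806.0908.
Macaulay duration = Σ(t·PV) / P = 4,819.3390 / 806.0908 = 5.97866 half-year periods.
In years: 5.97866 / 2 = 2.98933 years.

2.9893 years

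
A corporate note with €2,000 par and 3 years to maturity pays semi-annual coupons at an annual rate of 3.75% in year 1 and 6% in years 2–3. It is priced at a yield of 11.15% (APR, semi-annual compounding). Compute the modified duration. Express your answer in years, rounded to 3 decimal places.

Periodic yield y = 0.05575. First find Macaulay duration:
  t   CF        PV=CF/(1+0.05575)^t    t·PV
  1        37.50        35.5198        35.5198
  2        37.50        33.6441        67.2882
  3        60.00        50.9880       152.9640
  4        60.00        48.2955       193.1821
  5        60.00        45.7452       228.7261
  6     2,060.00     1,487.6497     8,925.8982
  Σ                  1,701.8423     9,603.5785
P = 1,701.8423; Macaulay duration = 9,603.5785 / 1,701.8423 = 5.64305 half-year periods = 2.82152 years.
Modified duration = D_Mac / (1 + y) = 2.82152 / 1.05575 = 2.67253 years.

2.673 years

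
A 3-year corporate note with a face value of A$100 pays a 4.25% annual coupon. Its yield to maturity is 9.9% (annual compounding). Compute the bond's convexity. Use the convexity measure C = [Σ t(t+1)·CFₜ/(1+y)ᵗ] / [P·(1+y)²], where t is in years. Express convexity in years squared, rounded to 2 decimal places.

9.36

With y = 0.099:
  t   CF        PV=CF/(1+0.099)^t    t·PV        t(t+1)·PV
  1         4.25         3.8672         3.8672           7.7343
  2         4.25         3.5188         7.0376          21.1127
  3       104.25        78.5386       235.6157         942.4628
  Σ                     85.9245       246.5204         971.3099
P = 85.9245.
Convexity = Σ t(t+1)·PV / [P·(1+y)²] = 971.3099 / (85.9245 × 1.207801) = 9.35934.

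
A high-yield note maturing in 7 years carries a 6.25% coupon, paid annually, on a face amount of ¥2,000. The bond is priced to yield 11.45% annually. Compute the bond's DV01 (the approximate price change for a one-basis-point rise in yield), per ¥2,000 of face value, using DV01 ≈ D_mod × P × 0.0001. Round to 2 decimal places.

¥0.77

Periodic yield y = 0.1145.
  t   CF        PV=CF/(1+0.1145)^t    t·PV
  1       125.00       112.1579       112.1579
  2       125.00       100.6352       201.2704
  3       125.00        90.2963       270.8888
  4       125.00        81.0195       324.0781
  5       125.00        72.6959       363.4793
  6       125.00        65.2273       391.3640
  7     2,125.00       994.9435     6,964.6046
  Σ                  1,516.9756     8,627.8430
P = 1,516.9756; D_Mac = 5.68753 yrs; D_mod = 5.10321 yrs.
DV01 ≈ 5.10321 × 1,516.9756 × 0.0001 = 0.774145.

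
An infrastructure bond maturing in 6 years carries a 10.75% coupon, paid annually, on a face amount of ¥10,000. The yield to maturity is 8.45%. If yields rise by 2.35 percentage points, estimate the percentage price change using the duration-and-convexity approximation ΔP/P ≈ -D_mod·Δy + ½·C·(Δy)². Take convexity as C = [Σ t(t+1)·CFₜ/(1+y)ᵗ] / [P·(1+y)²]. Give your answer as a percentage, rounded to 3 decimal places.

With y = 0.0845:
  t   CF        PV=CF/(1+0.0845)^t    t·PV        t(t+1)·PV
  1     1,075.00       991.2402       991.2402       1,982.4804
  2     1,075.00       914.0066     1,828.0133       5,484.0398
  3     1,075.00       842.7908     2,528.3725      10,113.4898
  4     1,075.00       777.1239     3,108.4954      15,542.4770
  5     1,075.00       716.5734     3,582.8670      21,497.2020
  6    11,075.00     6,807.1669    40,843.0012     285,901.0084
  Σ                 11,048.9018    52,881.9895     340,520.6975
P = 11,048.9018; D_Mac = 4.78618 yrs; D_mod = 4.41326 yrs; C = 26.20386.
Duration effect: -4.41326 × (+0.0235) = -0.103712
Convexity effect: 0.5 × 26.20386 × (0.0235)² = +0.0072355
ΔP/P ≈ -0.103712 + 0.0072355 = -0.096476 = -9.6476%.

-9.648%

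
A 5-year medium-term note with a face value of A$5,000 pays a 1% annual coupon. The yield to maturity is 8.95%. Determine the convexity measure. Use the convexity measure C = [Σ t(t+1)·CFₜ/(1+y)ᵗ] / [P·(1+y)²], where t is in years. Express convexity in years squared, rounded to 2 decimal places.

With y = 0.0895:
  t   CF        PV=CF/(1+0.0895)^t    t·PV        t(t+1)·PV
  1        50.00        45.8926        45.8926          91.7852
  2        50.00        42.1226        84.2453         252.7358
  3        50.00        38.6624       115.9871         463.9483
  4        50.00        35.4863       141.9453         709.7266
  5     5,050.00     3,289.6917    16,448.4587      98,690.7524
  Σ                  3,451.8557    16,836.5290     100,208.9482
P = 3,451.8557.
Convexity = Σ t(t+1)·PV / [P·(1+y)²] = 100,208.9482 / (3,451.8557 × 1.187010) = 24.45679.

24.46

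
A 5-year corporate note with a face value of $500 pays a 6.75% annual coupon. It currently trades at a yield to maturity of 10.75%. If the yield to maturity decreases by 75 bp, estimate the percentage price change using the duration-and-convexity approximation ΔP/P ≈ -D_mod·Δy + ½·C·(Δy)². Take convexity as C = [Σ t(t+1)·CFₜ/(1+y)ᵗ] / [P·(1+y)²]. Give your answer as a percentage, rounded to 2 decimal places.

With y = 0.1075:
  t   CF        PV=CF/(1+0.1075)^t    t·PV        t(t+1)·PV
  1        33.75        30.4740        30.4740          60.9481
  2        33.75        27.5161        55.0321         165.0964
  3        33.75        24.8452        74.5356         298.1425
  4        33.75        22.4336        89.7344         448.6719
  5       533.75       320.3459     1,601.7297       9,610.3780
  Σ                    425.6148     1,851.5058      10,583.2367
P = 425.6148; D_Mac = 4.35019 yrs; D_mod = 3.92794 yrs; C = 20.27283.
Duration effect: -3.92794 × (-0.0075) = +0.029460
Convexity effect: 0.5 × 20.27283 × (-0.0075)² = +0.0005702
ΔP/P ≈ +0.029460 + 0.0005702 = +0.030030 = +3.0030%.

+3.00%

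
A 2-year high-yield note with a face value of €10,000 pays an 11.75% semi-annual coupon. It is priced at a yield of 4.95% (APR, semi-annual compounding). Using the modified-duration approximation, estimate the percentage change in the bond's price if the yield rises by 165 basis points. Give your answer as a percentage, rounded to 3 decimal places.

-2.979%

Periodic yield y = 0.02475. Modified duration first:
  t   CF        PV=CF/(1+0.02475)^t    t·PV
  1       587.50       573.3106       573.3106
  2       587.50       559.4638     1,118.9277
  3       587.50       545.9515     1,637.8546
  4    10,587.50     9,601.1160    38,404.4639
  Σ                 11,279.8419    41,734.5567
P = 11,279.8419; D_Mac = 3.69992 half-year periods = 1.84996 yrs; D_mod = 1.84996/(1+0.02475) = 1.80528 yrs.
ΔP/P ≈ -D_mod · Δy = -1.80528 × (+0.0165) = -0.029787 = -2.9787%.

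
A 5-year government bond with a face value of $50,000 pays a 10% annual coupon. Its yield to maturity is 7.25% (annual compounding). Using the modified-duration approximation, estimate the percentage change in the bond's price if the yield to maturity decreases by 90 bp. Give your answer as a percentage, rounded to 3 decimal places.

+3.538%

Periodic yield y = 0.0725. Modified duration first:
  t   CF        PV=CF/(1+0.0725)^t    t·PV
  1     5,000.00     4,662.0047     4,662.0047
  2     5,000.00     4,346.8575     8,693.7150
  3     5,000.00     4,053.0140    12,159.0419
  4     5,000.00     3,779.0340    15,116.1361
  5    55,000.00    38,759.3232   193,796.6161
  Σ                 55,600.2334   234,427.5138
P = 55,600.2334; D_Mac = 4.21630 yrs; D_mod = 4.21630/(1+0.0725) = 3.93129 yrs.
ΔP/P ≈ -D_mod · Δy = -3.93129 × (-0.009) = +0.035382 = +3.5382%.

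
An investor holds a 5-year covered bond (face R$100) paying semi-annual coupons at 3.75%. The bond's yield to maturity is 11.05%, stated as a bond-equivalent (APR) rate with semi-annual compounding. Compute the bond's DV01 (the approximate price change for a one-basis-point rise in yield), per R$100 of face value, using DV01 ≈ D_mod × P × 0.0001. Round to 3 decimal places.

R$0.031

Periodic yield y = 0.05525.
  t   CF        PV=CF/(1+0.05525)^t    t·PV
  1        1.875         1.7768         1.7768
  2        1.875         1.6838         3.3676
  3        1.875         1.5956         4.7869
  4        1.875         1.5121         6.0484
  5        1.875         1.4329         7.1646
  6        1.875         1.3579         8.1474
  7        1.875         1.2868         9.0077
  8        1.875         1.2194         9.7555
  9        1.875         1.1556        10.4003
  10     101.875        59.4996       594.9960
  Σ                     72.5206       655.4512
P = 72.5206; D_Mac = 9.03813 half-year periods = 4.51907 yrs; D_mod = 4.28246 yrs.
DV01 ≈ 4.28246 × 72.5206 × 0.0001 = 0.031057.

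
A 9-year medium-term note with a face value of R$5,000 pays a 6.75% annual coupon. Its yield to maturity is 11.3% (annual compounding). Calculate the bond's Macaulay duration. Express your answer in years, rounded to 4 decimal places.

6.6865 years

Periodic yield y = 0.113. Discount each cash flow and weight by its year:
  t   CF        PV=CF/(1+0.113)^t    t·PV
  1       337.50       303.2345       303.2345
  2       337.50       272.4479       544.8958
  3       337.50       244.7870       734.3609
  4       337.50       219.9344       879.7375
  5       337.50       197.6050       988.0251
  6       337.50       177.5427     1,065.2561
  7       337.50       159.5172     1,116.6207
  8       337.50       143.3219     1,146.5750
  9     5,337.50     2,036.4859    18,328.3732
  Σ                  3,754.8764    25,107.0787
Price P = Σ PV = 3,754.8764.
Macaulay duration = Σ(t·PV) / P = 25,107.0787 / 3,754.8764 = 6.68653 years.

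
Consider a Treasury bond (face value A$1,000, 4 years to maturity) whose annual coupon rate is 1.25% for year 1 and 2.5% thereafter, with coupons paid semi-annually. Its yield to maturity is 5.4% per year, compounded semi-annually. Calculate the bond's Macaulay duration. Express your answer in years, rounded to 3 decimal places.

Periodic yield y = 0.027. Discount each cash flow and weight by its period:
  t   CF        PV=CF/(1+0.027)^t    t·PV
  1         6.25         6.0857         6.0857
  2         6.25         5.9257        11.8514
  3        12.50        11.5398        34.6194
  4        12.50        11.2364        44.9457
  5        12.50        10.9410        54.7051
  6        12.50        10.6534        63.9203
  7        12.50        10.3733        72.6131
  8     1,012.50       818.1473     6,545.1781
  Σ                    884.9026     6,833.9188
Price P = Σ PV = 884.9026.
Macaulay duration = Σ(t·PV) / P = 6,833.9188 / 884.9026 = 7.72279 half-year periods.
In years: 7.72279 / 2 = 3.86140 years.

3.861 years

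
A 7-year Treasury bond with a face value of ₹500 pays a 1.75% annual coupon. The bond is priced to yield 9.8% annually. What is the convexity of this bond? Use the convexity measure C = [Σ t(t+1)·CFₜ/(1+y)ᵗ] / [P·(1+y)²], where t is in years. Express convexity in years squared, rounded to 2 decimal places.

42.30

With y = 0.098:
  t   CF        PV=CF/(1+0.098)^t    t·PV        t(t+1)·PV
  1         8.75         7.9690         7.9690          15.9381
  2         8.75         7.2578        14.5155          43.5466
  3         8.75         6.6100        19.8300          79.3199
  4         8.75         6.0200        24.0801         120.4006
  5         8.75         5.4827        27.4136         164.4817
  6         8.75         4.9934        29.9602         209.7217
  7       508.75       264.4162     1,850.9133      14,807.3066
  Σ                    302.7491     1,974.6819      15,440.7152
P = 302.7491.
Convexity = Σ t(t+1)·PV / [P·(1+y)²] = 15,440.7152 / (302.7491 × 1.205604) = 42.30385.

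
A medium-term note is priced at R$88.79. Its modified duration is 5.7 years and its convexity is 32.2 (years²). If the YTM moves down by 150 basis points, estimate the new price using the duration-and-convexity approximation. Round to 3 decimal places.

R$96.703

Duration effect: -D_mod·Δy = -5.7 × (-0.015) = +0.085500
Convexity effect: ½·C·(Δy)² = 0.5 × 32.2 × (-0.015)² = +0.0036225
ΔP/P ≈ +0.085500 + 0.0036225 = +0.0891225
New price ≈ 88.79 × (1 + 0.0891225) = 96.703186775.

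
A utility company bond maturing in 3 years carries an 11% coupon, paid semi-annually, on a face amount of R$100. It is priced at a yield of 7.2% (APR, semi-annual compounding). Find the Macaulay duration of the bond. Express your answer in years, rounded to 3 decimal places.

Periodic yield y = 0.036. Discount each cash flow and weight by its period:
  t   CF        PV=CF/(1+0.036)^t    t·PV
  1         5.50         5.3089         5.3089
  2         5.50         5.1244        10.2488
  3         5.50         4.9463        14.8390
  4         5.50         4.7745        19.0978
  5         5.50         4.6085        23.0427
  6       105.50        85.3285       511.9708
  Σ                    110.0911       584.5080
Price P = Σ PV = 110.0911.
Macaulay duration = Σ(t·PV) / P = 584.5080 / 110.0911 = 5.30931 half-year periods.
In years: 5.30931 / 2 = 2.65466 years.

2.655 years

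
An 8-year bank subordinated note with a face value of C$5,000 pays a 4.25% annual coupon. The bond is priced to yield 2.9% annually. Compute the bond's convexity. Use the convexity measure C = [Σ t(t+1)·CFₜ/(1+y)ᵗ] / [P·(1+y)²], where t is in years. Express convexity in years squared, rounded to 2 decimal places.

With y = 0.029:
  t   CF        PV=CF/(1+0.029)^t    t·PV        t(t+1)·PV
  1       212.50       206.5112       206.5112         413.0224
  2       212.50       200.6911       401.3823       1,204.1468
  3       212.50       195.0351       585.1053       2,340.4214
  4       212.50       189.5385       758.1540       3,790.7700
  5       212.50       184.1968       920.9840       5,525.9037
  6       212.50       179.0056     1,074.0338       7,518.2364
  7       212.50       173.9608     1,217.7254       9,741.8029
  8     5,212.50     4,146.8953    33,175.1624     298,576.4612
  Σ                  5,475.8344    38,339.0582     329,110.7647
P = 5,475.8344.
Convexity = Σ t(t+1)·PV / [P·(1+y)²] = 329,110.7647 / (5,475.8344 × 1.058841) = 56.76244.

56.76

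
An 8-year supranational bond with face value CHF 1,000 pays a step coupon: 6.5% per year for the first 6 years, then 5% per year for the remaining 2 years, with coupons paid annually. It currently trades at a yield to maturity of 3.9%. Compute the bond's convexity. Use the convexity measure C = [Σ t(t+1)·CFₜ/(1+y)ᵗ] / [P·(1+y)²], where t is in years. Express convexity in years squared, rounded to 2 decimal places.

With y = 0.039:
  t   CF        PV=CF/(1+0.039)^t    t·PV        t(t+1)·PV
  1        65.00        62.5602        62.5602         125.1203
  2        65.00        60.2119       120.4238         361.2713
  3        65.00        57.9518       173.8553         695.4213
  4        65.00        55.7765       223.1060       1,115.5298
  5        65.00        53.6829       268.4143       1,610.4857
  6        65.00        51.6678       310.0069       2,170.0481
  7        50.00        38.2526       267.7683       2,142.1466
  8     1,050.00       773.1521     6,185.2165      55,666.9485
  Σ                  1,153.2557     7,611.3512      63,886.9716
P = 1,153.2557.
Convexity = Σ t(t+1)·PV / [P·(1+y)²] = 63,886.9716 / (1,153.2557 × 1.079521) = 51.31633.

51.32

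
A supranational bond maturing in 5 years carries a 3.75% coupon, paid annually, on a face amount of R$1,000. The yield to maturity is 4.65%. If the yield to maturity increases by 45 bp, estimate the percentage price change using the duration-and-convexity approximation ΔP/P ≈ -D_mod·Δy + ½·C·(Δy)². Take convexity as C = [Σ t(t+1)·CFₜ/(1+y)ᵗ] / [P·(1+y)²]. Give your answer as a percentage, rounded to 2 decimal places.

With y = 0.0465:
  t   CF        PV=CF/(1+0.0465)^t    t·PV        t(t+1)·PV
  1        37.50        35.8337        35.8337          71.6675
  2        37.50        34.2415        68.4830         205.4490
  3        37.50        32.7200        98.1601         392.6402
  4        37.50        31.2661       125.0646         625.3229
  5     1,037.50       826.5934     4,132.9671      24,797.8025
  Σ                    960.6548     4,460.5085      26,092.8821
P = 960.6548; D_Mac = 4.64320 yrs; D_mod = 4.43688 yrs; C = 24.80140.
Duration effect: -4.43688 × (+0.0045) = -0.019966
Convexity effect: 0.5 × 24.80140 × (0.0045)² = +0.0002511
ΔP/P ≈ -0.019966 + 0.0002511 = -0.019715 = -1.9715%.

-1.97%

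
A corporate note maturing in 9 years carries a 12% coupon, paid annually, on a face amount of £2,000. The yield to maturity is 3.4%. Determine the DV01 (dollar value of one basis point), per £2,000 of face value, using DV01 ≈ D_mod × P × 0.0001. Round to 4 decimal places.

Periodic yield y = 0.034.
  t   CF        PV=CF/(1+0.034)^t    t·PV
  1       240.00       232.1083       232.1083
  2       240.00       224.4761       448.9523
  3       240.00       217.0949       651.2847
  4       240.00       209.9564       839.8255
  5       240.00       203.0526     1,015.2630
  6       240.00       196.3758     1,178.2549
  7       240.00       189.9186     1,329.4301
  8       240.00       183.6737     1,469.3895
  9     2,240.00     1,657.9185    14,921.2662
  Σ                  3,314.5749    22,085.7745
P = 3,314.5749; D_Mac = 6.66323 yrs; D_mod = 6.44413 yrs.
DV01 ≈ 6.44413 × 3,314.5749 × 0.0001 = 2.135955.

£2.1360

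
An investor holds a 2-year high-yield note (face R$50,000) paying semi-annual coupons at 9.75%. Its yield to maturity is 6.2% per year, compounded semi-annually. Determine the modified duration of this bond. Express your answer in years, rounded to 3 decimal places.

1.813 years

Periodic yield y = 0.031. First find Macaulay duration:
  t   CF        PV=CF/(1+0.031)^t    t·PV
  1     2,437.50     2,364.2095     2,364.2095
  2     2,437.50     2,293.1227     4,586.2454
  3     2,437.50     2,224.1733     6,672.5200
  4    52,437.50    46,409.5457   185,638.1827
  Σ                 53,291.0512   199,261.1576
P = 53,291.0512; Macaulay duration = 199,261.1576 / 53,291.0512 = 3.73911 half-year periods = 1.86956 years.
Modified duration = D_Mac / (1 + y) = 1.86956 / 1.031 = 1.81334 years.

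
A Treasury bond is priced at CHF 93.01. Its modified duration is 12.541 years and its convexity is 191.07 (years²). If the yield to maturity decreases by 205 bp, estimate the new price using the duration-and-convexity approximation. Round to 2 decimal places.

CHF 120.66

Duration effect: -D_mod·Δy = -12.541 × (-0.0205) = +0.2570905
Convexity effect: ½·C·(Δy)² = 0.5 × 191.07 × (-0.0205)² = +0.04014858375
ΔP/P ≈ +0.2570905 + 0.04014858375 = +0.29723908375
New price ≈ 93.01 × (1 + 0.29723908375) = 120.6562071795875.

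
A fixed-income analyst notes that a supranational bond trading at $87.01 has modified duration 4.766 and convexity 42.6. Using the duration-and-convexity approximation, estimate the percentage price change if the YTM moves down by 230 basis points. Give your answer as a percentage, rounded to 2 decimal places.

+12.09%

Duration effect: -D_mod·Δy = -4.766 × (-0.023) = +0.109618
Convexity effect: ½·C·(Δy)² = 0.5 × 42.6 × (-0.023)² = +0.0112677
ΔP/P ≈ +0.109618 + 0.0112677 = +0.1208857
= +12.08857%.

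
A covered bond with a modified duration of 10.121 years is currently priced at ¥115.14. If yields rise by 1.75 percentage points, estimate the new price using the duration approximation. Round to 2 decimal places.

¥94.75

Duration approximation: ΔP/P ≈ -D_mod · Δy = -10.121 × (+0.0175) = -0.1771175.
New price ≈ 115.14 × (1 - 0.1771175) = 94.74669105.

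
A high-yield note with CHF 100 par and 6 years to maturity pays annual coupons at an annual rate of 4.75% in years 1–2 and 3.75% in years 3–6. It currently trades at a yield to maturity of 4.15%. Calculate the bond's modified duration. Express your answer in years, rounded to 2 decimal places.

5.19 years

Periodic yield y = 0.0415. First find Macaulay duration:
  t   CF        PV=CF/(1+0.0415)^t    t·PV
  1         4.75         4.5607         4.5607
  2         4.75         4.3790         8.7580
  3         3.75         3.3194         9.9581
  4         3.75         3.1871        12.7484
  5         3.75         3.0601        15.3005
  6       103.75        81.2891       487.7348
  Σ                     99.7954       539.0604
P = 99.7954; Macaulay duration = 539.0604 / 99.7954 = 5.40166 years.
Modified duration = D_Mac / (1 + y) = 5.40166 / 1.0415 = 5.18642 years.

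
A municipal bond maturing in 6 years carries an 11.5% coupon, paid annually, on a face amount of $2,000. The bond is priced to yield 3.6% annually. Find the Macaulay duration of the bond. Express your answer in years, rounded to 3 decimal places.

Periodic yield y = 0.036. Discount each cash flow and weight by its year:
  t   CF        PV=CF/(1+0.036)^t    t·PV
  1       230.00       222.0077       222.0077
  2       230.00       214.2932       428.5863
  3       230.00       206.8467       620.5401
  4       230.00       199.6590       798.6359
  5       230.00       192.7210       963.6050
  6     2,230.00     1,803.6253    10,821.7521
  Σ                  2,839.1529    13,855.1271
Price P = Σ PV = 2,839.1529.
Macaulay duration = Σ(t·PV) / P = 13,855.1271 / 2,839.1529 = 4.88002 years.

4.880 years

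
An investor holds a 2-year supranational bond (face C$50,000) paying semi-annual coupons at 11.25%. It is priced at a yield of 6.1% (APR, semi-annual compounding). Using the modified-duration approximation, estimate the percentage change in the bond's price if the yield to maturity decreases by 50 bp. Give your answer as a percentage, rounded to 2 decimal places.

Periodic yield y = 0.0305. Modified duration first:
  t   CF        PV=CF/(1+0.0305)^t    t·PV
  1     2,812.50     2,729.2576     2,729.2576
  2     2,812.50     2,648.4790     5,296.9581
  3     2,812.50     2,570.0912     7,710.2737
  4    52,812.50    46,832.2196   187,328.8785
  Σ                 54,780.0476   203,065.3680
P = 54,780.0476; D_Mac = 3.70692 half-year periods = 1.85346 yrs; D_mod = 1.85346/(1+0.0305) = 1.79860 yrs.
ΔP/P ≈ -D_mod · Δy = -1.79860 × (-0.005) = +0.008993 = +0.8993%.

+0.90%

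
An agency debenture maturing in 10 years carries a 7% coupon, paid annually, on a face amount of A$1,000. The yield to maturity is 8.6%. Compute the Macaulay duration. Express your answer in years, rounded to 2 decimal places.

7.36 years

Periodic yield y = 0.086. Discount each cash flow and weight by its year:
  t   CF        PV=CF/(1+0.086)^t    t·PV
  1        70.00        64.4567        64.4567
  2        70.00        59.3524       118.7048
  3        70.00        54.6523       163.9569
  4        70.00        50.3244       201.2977
  5        70.00        46.3392       231.6962
  6        70.00        42.6697       256.0179
  7        70.00        39.2907       275.0346
  8        70.00        36.1792       289.4339
  9        70.00        33.3142       299.8280
  10    1,070.00       468.9057     4,689.0571
  Σ                    895.4846     6,589.4839
Price P = Σ PV = 895.4846.
Macaulay duration = Σ(t·PV) / P = 6,589.4839 / 895.4846 = 7.35857 years.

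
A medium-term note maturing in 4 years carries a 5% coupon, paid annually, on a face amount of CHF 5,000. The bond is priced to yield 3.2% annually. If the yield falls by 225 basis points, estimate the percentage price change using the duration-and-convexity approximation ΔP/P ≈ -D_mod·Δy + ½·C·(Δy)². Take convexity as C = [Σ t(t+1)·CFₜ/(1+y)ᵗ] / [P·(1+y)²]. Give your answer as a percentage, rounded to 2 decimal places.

+8.57%

With y = 0.032:
  t   CF        PV=CF/(1+0.032)^t    t·PV        t(t+1)·PV
  1       250.00       242.2481       242.2481         484.4961
  2       250.00       234.7365       469.4730       1,408.4190
  3       250.00       227.4578       682.3735       2,729.4941
  4     5,250.00     4,628.5026    18,514.0105      92,570.0525
  Σ                  5,332.9450    19,908.1051      97,192.4617
P = 5,332.9450; D_Mac = 3.73304 yrs; D_mod = 3.61729 yrs; C = 17.11221.
Duration effect: -3.61729 × (-0.0225) = +0.081389
Convexity effect: 0.5 × 17.11221 × (-0.0225)² = +0.0043315
ΔP/P ≈ +0.081389 + 0.0043315 = +0.085721 = +8.5721%.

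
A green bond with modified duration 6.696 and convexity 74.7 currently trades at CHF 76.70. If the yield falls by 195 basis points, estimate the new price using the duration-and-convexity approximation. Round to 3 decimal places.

Duration effect: -D_mod·Δy = -6.696 × (-0.0195) = +0.130572
Convexity effect: ½·C·(Δy)² = 0.5 × 74.7 × (-0.0195)² = +0.0142023375
ΔP/P ≈ +0.130572 + 0.0142023375 = +0.1447743375
New price ≈ 76.70 × (1 + 0.1447743375) = 87.80419168625.

CHF 87.804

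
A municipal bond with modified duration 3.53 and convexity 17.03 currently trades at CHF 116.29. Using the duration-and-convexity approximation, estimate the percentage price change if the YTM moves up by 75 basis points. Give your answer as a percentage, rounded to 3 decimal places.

-2.600%

Duration effect: -D_mod·Δy = -3.53 × (+0.0075) = -0.026475
Convexity effect: ½·C·(Δy)² = 0.5 × 17.03 × (0.0075)² = +0.00047896875
ΔP/P ≈ -0.026475 + 0.00047896875 = -0.02599603125
= -2.599603125%.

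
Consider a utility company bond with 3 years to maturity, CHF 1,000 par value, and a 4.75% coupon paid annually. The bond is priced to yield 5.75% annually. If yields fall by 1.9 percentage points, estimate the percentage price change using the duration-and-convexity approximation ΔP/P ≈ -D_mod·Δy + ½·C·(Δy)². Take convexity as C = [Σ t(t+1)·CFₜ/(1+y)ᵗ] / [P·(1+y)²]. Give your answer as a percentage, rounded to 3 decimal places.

+5.328%

With y = 0.0575:
  t   CF        PV=CF/(1+0.0575)^t    t·PV        t(t+1)·PV
  1        47.50        44.9173        44.9173          89.8345
  2        47.50        42.4749        84.9499         254.8497
  3     1,047.50       885.7536     2,657.2607      10,629.0426
  Σ                    973.1458     2,787.1278      10,973.7269
P = 973.1458; D_Mac = 2.86404 yrs; D_mod = 2.70831 yrs; C = 10.08360.
Duration effect: -2.70831 × (-0.019) = +0.051458
Convexity effect: 0.5 × 10.08360 × (-0.019)² = +0.0018201
ΔP/P ≈ +0.051458 + 0.0018201 = +0.053278 = +5.3278%.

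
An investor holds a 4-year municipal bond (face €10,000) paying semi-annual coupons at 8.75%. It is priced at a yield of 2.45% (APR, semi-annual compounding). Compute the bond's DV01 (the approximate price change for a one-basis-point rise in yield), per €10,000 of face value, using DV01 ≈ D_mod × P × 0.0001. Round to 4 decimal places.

€4.3112

Periodic yield y = 0.01225.
  t   CF        PV=CF/(1+0.01225)^t    t·PV
  1       437.50       432.2055       432.2055
  2       437.50       426.9750       853.9501
  3       437.50       421.8079     1,265.4237
  4       437.50       416.7033     1,666.8131
  5       437.50       411.6604     2,058.3022
  6       437.50       406.6786     2,440.0717
  7       437.50       401.7571     2,812.2997
  8    10,437.50     9,468.7839    75,750.2712
  Σ                 12,386.5717    87,279.3371
P = 12,386.5717; D_Mac = 7.04629 half-year periods = 3.52314 yrs; D_mod = 3.48051 yrs.
DV01 ≈ 3.48051 × 12,386.5717 × 0.0001 = 4.311155.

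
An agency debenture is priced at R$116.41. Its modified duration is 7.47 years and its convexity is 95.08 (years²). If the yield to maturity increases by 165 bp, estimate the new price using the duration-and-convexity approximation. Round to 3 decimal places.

Duration effect: -D_mod·Δy = -7.47 × (+0.0165) = -0.123255
Convexity effect: ½·C·(Δy)² = 0.5 × 95.08 × (0.0165)² = +0.012942765
ΔP/P ≈ -0.123255 + 0.012942765 = -0.110312235
New price ≈ 116.41 × (1 - 0.110312235) = 103.56855272365.

R$103.569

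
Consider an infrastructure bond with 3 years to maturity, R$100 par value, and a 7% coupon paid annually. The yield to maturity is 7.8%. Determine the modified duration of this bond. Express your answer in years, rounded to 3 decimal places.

2.603 years

Periodic yield y = 0.078. First find Macaulay duration:
  t   CF        PV=CF/(1+0.078)^t    t·PV
  1         7.00         6.4935         6.4935
  2         7.00         6.0237        12.0473
  3       107.00        85.4137       256.2411
  Σ                     97.9309       274.7819
P = 97.9309; Macaulay duration = 274.7819 / 97.9309 = 2.80588 years.
Modified duration = D_Mac / (1 + y) = 2.80588 / 1.078 = 2.60285 years.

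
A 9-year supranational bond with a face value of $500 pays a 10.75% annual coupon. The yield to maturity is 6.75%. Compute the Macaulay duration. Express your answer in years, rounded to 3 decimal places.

6.516 years

Periodic yield y = 0.0675. Discount each cash flow and weight by its year:
  t   CF        PV=CF/(1+0.0675)^t    t·PV
  1        53.75        50.3513        50.3513
  2        53.75        47.1675        94.3350
  3        53.75        44.1850       132.5550
  4        53.75        41.3911       165.5644
  5        53.75        38.7739       193.8693
  6        53.75        36.3221       217.9327
  7        53.75        34.0254       238.1778
  8        53.75        31.8739       254.9913
  9       553.75       307.6117     2,768.5049
  Σ                    631.7018     4,116.2817
Price P = Σ PV = 631.7018.
Macaulay duration = Σ(t·PV) / P = 4,116.2817 / 631.7018 = 6.51618 years.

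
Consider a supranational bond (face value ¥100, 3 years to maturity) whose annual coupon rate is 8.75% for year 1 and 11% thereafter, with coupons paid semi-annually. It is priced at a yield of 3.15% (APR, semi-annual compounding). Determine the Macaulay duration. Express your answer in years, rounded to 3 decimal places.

Periodic yield y = 0.01575. Discount each cash flow and weight by its period:
  t   CF        PV=CF/(1+0.01575)^t    t·PV
  1        4.375         4.3072         4.3072
  2        4.375         4.2404         8.4808
  3        5.500         5.2481        15.7443
  4        5.500         5.1667        20.6669
  5        5.500         5.0866        25.4331
  6      105.500        96.0575       576.3453
  Σ                    120.1065       650.9774
Price P = Σ PV = 120.1065.
Macaulay duration = Σ(t·PV) / P = 650.9774 / 120.1065 = 5.42000 half-year periods.
In years: 5.42000 / 2 = 2.71000 years.

2.710 years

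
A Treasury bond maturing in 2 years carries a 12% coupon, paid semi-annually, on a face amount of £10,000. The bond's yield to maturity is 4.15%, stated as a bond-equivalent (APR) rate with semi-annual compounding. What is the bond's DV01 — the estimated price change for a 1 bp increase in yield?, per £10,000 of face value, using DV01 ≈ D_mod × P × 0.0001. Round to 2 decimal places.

Periodic yield y = 0.02075.
  t   CF        PV=CF/(1+0.02075)^t    t·PV
  1       600.00       587.8031       587.8031
  2       600.00       575.8541     1,151.7082
  3       600.00       564.1480     1,692.4441
  4    10,600.00     9,764.0121    39,056.0486
  Σ                 11,491.8174    42,488.0040
P = 11,491.8174; D_Mac = 3.69724 half-year periods = 1.84862 yrs; D_mod = 1.81104 yrs.
DV01 ≈ 1.81104 × 11,491.8174 × 0.0001 = 2.081215.

£2.08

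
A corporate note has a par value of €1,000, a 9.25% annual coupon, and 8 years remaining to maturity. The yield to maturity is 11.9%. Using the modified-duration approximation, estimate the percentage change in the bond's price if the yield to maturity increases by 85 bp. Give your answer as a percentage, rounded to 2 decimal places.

Periodic yield y = 0.119. Modified duration first:
  t   CF        PV=CF/(1+0.119)^t    t·PV
  1        92.50        82.6631        82.6631
  2        92.50        73.8723       147.7446
  3        92.50        66.0163       198.0490
  4        92.50        58.9958       235.9834
  5        92.50        52.7219       263.6096
  6        92.50        47.1152       282.6913
  7        92.50        42.1048       294.7333
  8     1,092.50       444.4069     3,555.2549
  Σ                    867.8963     5,060.7292
P = 867.8963; D_Mac = 5.83103 yrs; D_mod = 5.83103/(1+0.119) = 5.21093 yrs.
ΔP/P ≈ -D_mod · Δy = -5.21093 × (+0.0085) = -0.044293 = -4.4293%.

-4.43%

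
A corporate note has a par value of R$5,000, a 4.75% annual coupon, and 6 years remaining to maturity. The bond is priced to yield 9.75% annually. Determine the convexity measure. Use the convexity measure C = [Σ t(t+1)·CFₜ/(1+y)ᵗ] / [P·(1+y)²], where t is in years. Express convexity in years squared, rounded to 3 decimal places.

With y = 0.0975:
  t   CF        PV=CF/(1+0.0975)^t    t·PV        t(t+1)·PV
  1       237.50       216.4009       216.4009         432.8018
  2       237.50       197.1762       394.3525       1,183.0574
  3       237.50       179.6594       538.9783       2,155.9132
  4       237.50       163.6988       654.7952       3,273.9760
  5       237.50       149.1561       745.7804       4,474.6825
  6     5,237.50     2,997.0698    17,982.4190     125,876.9330
  Σ                  3,903.1613    20,532.7263     137,397.3639
P = 3,903.1613.
Convexity = Σ t(t+1)·PV / [P·(1+y)²] = 137,397.3639 / (3,903.1613 × 1.204506) = 29.22489.

29.225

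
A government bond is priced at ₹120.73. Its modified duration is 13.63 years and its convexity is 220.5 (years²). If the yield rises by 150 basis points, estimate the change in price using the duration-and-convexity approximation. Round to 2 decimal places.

Duration effect: -D_mod·Δy = -13.63 × (+0.015) = -0.204450
Convexity effect: ½·C·(Δy)² = 0.5 × 220.5 × (0.015)² = +0.02480625
ΔP/P ≈ -0.204450 + 0.02480625 = -0.17964375
ΔP ≈ 120.73 × (-0.17964375) = -21.6883899375.

-₹21.69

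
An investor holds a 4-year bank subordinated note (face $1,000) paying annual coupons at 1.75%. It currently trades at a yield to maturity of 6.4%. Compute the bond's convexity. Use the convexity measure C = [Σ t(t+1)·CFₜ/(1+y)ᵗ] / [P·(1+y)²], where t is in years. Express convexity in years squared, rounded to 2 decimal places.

With y = 0.064:
  t   CF        PV=CF/(1+0.064)^t    t·PV        t(t+1)·PV
  1        17.50        16.4474        16.4474          32.8947
  2        17.50        15.4581        30.9161          92.7483
  3        17.50        14.5282        43.5847         174.3389
  4     1,017.50       793.9038     3,175.6154      15,878.0769
  Σ                    840.3375     3,266.5636      16,178.0589
P = 840.3375.
Convexity = Σ t(t+1)·PV / [P·(1+y)²] = 16,178.0589 / (840.3375 × 1.132096) = 17.00550.

17.01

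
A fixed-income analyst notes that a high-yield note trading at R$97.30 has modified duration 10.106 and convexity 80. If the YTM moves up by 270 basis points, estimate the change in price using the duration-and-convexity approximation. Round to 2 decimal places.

Duration effect: -D_mod·Δy = -10.106 × (+0.027) = -0.272862
Convexity effect: ½·C·(Δy)² = 0.5 × 80 × (0.027)² = +0.0291600
ΔP/P ≈ -0.272862 + 0.0291600 = -0.243702
ΔP ≈ 97.30 × (-0.243702) = -23.7122046.

-R$23.71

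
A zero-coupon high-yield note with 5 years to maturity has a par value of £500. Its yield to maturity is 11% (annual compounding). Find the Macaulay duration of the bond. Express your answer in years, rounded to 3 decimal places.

A zero-coupon bond has a single cash flow at maturity, so its Macaulay duration equals its maturity: 5 years.

5.000 years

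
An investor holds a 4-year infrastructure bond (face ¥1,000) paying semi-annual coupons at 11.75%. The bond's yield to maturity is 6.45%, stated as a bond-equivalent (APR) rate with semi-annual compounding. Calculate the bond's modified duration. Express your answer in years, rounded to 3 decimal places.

Periodic yield y = 0.03225. First find Macaulay duration:
  t   CF        PV=CF/(1+0.03225)^t    t·PV
  1        58.75        56.9145        56.9145
  2        58.75        55.1364       110.2727
  3        58.75        53.4138       160.2413
  4        58.75        51.7450       206.9800
  5        58.75        50.1284       250.6418
  6        58.75        48.5622       291.3733
  7        58.75        47.0450       329.3151
  8     1,058.75       821.3236     6,570.5886
  Σ                  1,184.2688     7,976.3273
P = 1,184.2688; Macaulay duration = 7,976.3273 / 1,184.2688 = 6.73523 half-year periods = 3.36762 years.
Modified duration = D_Mac / (1 + y) = 3.36762 / 1.03225 = 3.26240 years.

3.262 years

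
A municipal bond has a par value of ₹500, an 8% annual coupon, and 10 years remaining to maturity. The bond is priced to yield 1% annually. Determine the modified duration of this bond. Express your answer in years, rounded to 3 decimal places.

Periodic yield y = 0.01. First find Macaulay duration:
  t   CF        PV=CF/(1+0.01)^t    t·PV
  1        40.00        39.6040        39.6040
  2        40.00        39.2118        78.4237
  3        40.00        38.8236       116.4708
  4        40.00        38.4392       153.7569
  5        40.00        38.0586       190.2931
  6        40.00        37.6818       226.0909
  7        40.00        37.3087       261.1611
  8        40.00        36.9393       295.5146
  9        40.00        36.5736       329.1623
  10      540.00       488.8550     4,888.5496
  Σ                    831.4957     6,579.0269
P = 831.4957; Macaulay duration = 6,579.0269 / 831.4957 = 7.91228 years.
Modified duration = D_Mac / (1 + y) = 7.91228 / 1.01 = 7.83394 years.

7.834 years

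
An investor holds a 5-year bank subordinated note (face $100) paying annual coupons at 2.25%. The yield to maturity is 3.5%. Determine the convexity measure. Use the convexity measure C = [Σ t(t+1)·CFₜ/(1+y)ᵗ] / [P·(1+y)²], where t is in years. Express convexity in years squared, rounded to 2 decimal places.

26.35

With y = 0.035:
  t   CF        PV=CF/(1+0.035)^t    t·PV        t(t+1)·PV
  1         2.25         2.1739         2.1739           4.3478
  2         2.25         2.1004         4.2008          12.6024
  3         2.25         2.0294         6.0881          24.3525
  4         2.25         1.9607         7.8430          39.2149
  5       102.25        86.0918       430.4588       2,582.7527
  Σ                     94.3562       450.7646       2,663.2703
P = 94.3562.
Convexity = Σ t(t+1)·PV / [P·(1+y)²] = 2,663.2703 / (94.3562 × 1.071225) = 26.34900.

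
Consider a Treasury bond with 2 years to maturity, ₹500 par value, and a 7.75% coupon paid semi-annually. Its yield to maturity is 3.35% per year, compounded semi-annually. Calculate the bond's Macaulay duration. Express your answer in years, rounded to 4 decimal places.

1.8957 years

Periodic yield y = 0.01675. Discount each cash flow and weight by its period:
  t   CF        PV=CF/(1+0.01675)^t    t·PV
  1       19.375        19.0558        19.0558
  2       19.375        18.7419        37.4838
  3       19.375        18.4331        55.2994
  4      519.375       485.9866     1,943.9465
  Σ                    542.2175     2,055.7855
Price P = Σ PV = 542.2175.
Macaulay duration = Σ(t·PV) / P = 2,055.7855 / 542.2175 = 3.79144 half-year periods.
In years: 3.79144 / 2 = 1.89572 years.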